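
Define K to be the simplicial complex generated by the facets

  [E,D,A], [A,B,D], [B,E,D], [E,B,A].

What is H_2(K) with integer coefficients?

Fix the vertex order A < B < D < E and write every simplex with vertices in increasing order. Then dim K = 2 and the simplices of K are:

  0-simplices (4): A, B, D, E
  1-simplices (6): AB, AD, AE, BD, BE, DE
  2-simplices (4): ABD, ABE, ADE, BDE

so the chain groups are C_0 ≅ Z^4, C_1 ≅ Z^6, C_2 ≅ Z^4.

∂_1: C_1 → C_0 maps an edge to its endpoints' difference, ∂[p,q] = q − p. For instance
  ∂BE = E − B.
This gives a 4×6 integer matrix of rank 3; reducing to Smith normal form yields diagonal entries (1,1,1).

Boundary ∂_2: C_2 → C_1 maps a triangle to the signed sum of its edges. For instance
  ∂BDE = DE − BE + BD,
  ∂ABD = BD − AD + AB.
As a 6×4 matrix over Z this has rank 3, with invariant factors (1,1,1).

Now H_k = ker ∂_k / im ∂_{k+1}, so:

  H_2: rank ker ∂_2 − rank ∂_3 = (4 − 3) − 0 = 1, and there is no ∂_3, so H_2 = Z.

H_2 ≅ Z.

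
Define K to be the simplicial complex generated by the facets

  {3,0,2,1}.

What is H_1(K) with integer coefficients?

H_1 ≅ 0.

We work with the vertex ordering 0 < 1 < 2 < 3. The simplices of K, each written with vertices in increasing order, are:

  0-simplices (4): [0], [1], [2], [3]
  1-simplices (6): [0,1], [0,2], [0,3], [1,2], [1,3], [2,3]
  2-simplices (4): [0,1,2], [0,1,3], [0,2,3], [1,2,3]
  3-simplices (1): [0,1,2,3]

so the chain groups are C_0 ≅ Z^4, C_1 ≅ Z^6, C_2 ≅ Z^4, C_3 ≅ Z^1.

Boundary ∂_1: C_1 → C_0 maps an edge to its endpoints' difference, ∂[p,q] = q − p.
The resulting 4×6 matrix has rank 3, and its Smith normal form has invariant factors (1,1,1).

The boundary map ∂_2: C_2 → C_1 sends each 2-simplex [p,q,r] to [q,r] − [p,r] + [p,q]. For instance
  ∂[1,2,3] = [2,3] − [1,3] + [1,2],
  ∂[0,1,3] = [1,3] − [0,3] + [0,1].
The 6×4 boundary matrix has rank 3 and Smith normal form diag(1,1,1).

∂_3: C_3 → C_2 sends each 3-simplex σ to the alternating sum Σ_i (−1)^i (σ with its i-th vertex removed). For instance
  ∂[0,1,2,3] = [1,2,3] − [0,2,3] + [0,1,3] − [0,1,2].
The 4×1 boundary matrix has rank 1 and Smith normal form diag(1).

Reading off H_k = ker ∂_k / im ∂_{k+1}:

  H_1: rank ker ∂_1 − rank ∂_2 = (6 − 3) − 3 = 0, and the invariant factors of ∂_2 are all 1, so H_1 = 0.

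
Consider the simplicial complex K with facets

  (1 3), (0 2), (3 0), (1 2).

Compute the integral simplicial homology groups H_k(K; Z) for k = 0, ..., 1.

Order the vertices as 0 < 1 < 2 < 3. Listing each simplex with vertices in this order, K has dimension 1 with simplices:

  0-simplices (4): [0], [1], [2], [3]
  1-simplices (4): [0,2], [0,3], [1,2], [1,3]

giving chain groups C_0 ≅ Z^4, C_1 ≅ Z^4.

The boundary map ∂_1: C_1 → C_0 maps an edge to its endpoints' difference, ∂[p,q] = q − p.
The 4×4 boundary matrix has rank 3 and Smith normal form diag(1,1,1).

Now H_k = ker ∂_k / im ∂_{k+1}, so:

  H_0: rank C_0 − rank ∂_1 = 4 − 3 = 1, and the invariant factors of ∂_1 are all 1, so H_0 = Z.
  H_1: rank ker ∂_1 − rank ∂_2 = (4 − 3) − 0 = 1, and there is no ∂_2, so H_1 = Z.

H_0 ≅ Z,  H_1 ≅ Z.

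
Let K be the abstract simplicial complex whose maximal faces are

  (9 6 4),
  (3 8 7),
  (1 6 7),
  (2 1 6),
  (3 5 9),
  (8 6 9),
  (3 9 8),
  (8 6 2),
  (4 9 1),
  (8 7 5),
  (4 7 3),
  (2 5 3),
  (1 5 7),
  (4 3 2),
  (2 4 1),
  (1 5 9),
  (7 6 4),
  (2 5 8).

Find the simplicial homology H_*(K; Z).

H_0 = Z,  H_1 = Z ⊕ Z_2,  H_2 = 0.

Take the total order 1 < 2 < 3 < 4 < 5 < 6 < 7 < 8 < 9 on the vertex set. Then K (dimension 2) consists of the simplices:

  0-simplices (9): [1], [2], [3], [4], [5], [6], [7], [8], [9]
  1-simplices (27): (27 of them)
  2-simplices (18): [1,2,4], [1,2,6], [1,4,9], [1,5,7], [1,5,9], [1,6,7], [2,3,4], [2,3,5], [2,5,8], [2,6,8], [3,4,7], [3,5,9], [3,7,8], [3,8,9], [4,6,7], [4,6,9], [5,7,8], [6,8,9]

Hence C_0 ≅ Z^9, C_1 ≅ Z^27, C_2 ≅ Z^18.

Boundary ∂_1: C_1 → C_0 sends each edge [p,q] (with p < q) to q − p. For instance
  ∂[4,7] = [7] − [4].
This gives a 9×27 integer matrix of rank 8; reducing to Smith normal form yields diagonal entries (1,1,1,1,1,1,1,1).

∂_2: C_2 → C_1 sends each 2-simplex [p,q,r] to [q,r] − [p,r] + [p,q]. For instance
  ∂[6,8,9] = [8,9] − [6,9] + [6,8],
  ∂[1,6,7] = [6,7] − [1,7] + [1,6].
The 27×18 boundary matrix has rank 18 and Smith normal form diag(1,1,1,1,1,1,1,1,1,1,1,1,1,1,1,1,1,2).

Computing H_k = (kernel of ∂_k) / (image of ∂_{k+1}):

  H_0: rank C_0 − rank ∂_1 = 9 − 8 = 1, and the invariant factors of ∂_1 are all 1, so H_0 = Z.
  H_1: rank ker ∂_1 − rank ∂_2 = (27 − 8) − 18 = 1, and ∂_2 has invariant factor 2 > 1, so H_1 = Z ⊕ Z_2.
  H_2: rank ker ∂_2 − rank ∂_3 = (18 − 18) − 0 = 0, and there is no ∂_3, so H_2 = 0.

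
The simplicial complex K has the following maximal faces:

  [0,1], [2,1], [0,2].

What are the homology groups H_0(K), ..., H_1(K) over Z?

H_0 = Z,  H_1 = Z.

Fix the vertex order 0 < 1 < 2 and write every simplex with vertices in increasing order. Then dim K = 1 and the simplices of K are:

  0-simplices (3): [0], [1], [2]
  1-simplices (3): [0,1], [0,2], [1,2]

so the chain groups are C_0 ≅ Z^3, C_1 ≅ Z^3.

Boundary ∂_1: C_1 → C_0 is given by ∂[p,q] = [q] − [p]. For instance
  ∂[0,1] = [1] − [0].
The 3×3 boundary matrix has rank 2 and Smith normal form diag(1,1).

Reading off H_k = ker ∂_k / im ∂_{k+1}:

  H_0: rank C_0 − rank ∂_1 = 3 − 2 = 1, and the invariant factors of ∂_1 are all 1, so H_0 ≅ Z.
  H_1: rank ker ∂_1 − rank ∂_2 = (3 − 2) − 0 = 1, and there is no ∂_2, so H_1 ≅ Z.

As a check, the Euler characteristic is 3 − 3 = 0, which agrees with 1 − 1 = 0.
(K is a triangulation of the circle S^1.)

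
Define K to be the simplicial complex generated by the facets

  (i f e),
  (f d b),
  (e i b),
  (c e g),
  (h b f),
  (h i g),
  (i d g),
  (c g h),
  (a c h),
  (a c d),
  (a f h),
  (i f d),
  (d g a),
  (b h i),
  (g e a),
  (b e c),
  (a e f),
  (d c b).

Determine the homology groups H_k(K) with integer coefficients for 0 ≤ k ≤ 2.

Take the total order a < b < c < d < e < f < g < h < i on the vertex set. Then K (dimension 2) consists of the simplices:

  0-simplices (9): a, b, c, d, e, f, g, h, i
  1-simplices (27): ac, ad, ae, af, ag, ah, bc, bd, be, bf, bh, bi, cd, ce, cg, ch, df, dg, di, ef, eg, ei, fh, fi, gh, gi, hi
  2-simplices (18): acd, ach, adg, aef, aeg, afh, bcd, bce, bdf, bei, bfh, bhi, ceg, cgh, dfi, dgi, efi, ghi

Hence C_0 ≅ Z^9, C_1 ≅ Z^27, C_2 ≅ Z^18.

The boundary map ∂_1: C_1 → C_0 is given by ∂[p,q] = [q] − [p]. For instance
  ∂ch = h − c.
The resulting 9×27 matrix has rank 8, and its Smith normal form has invariant factors (1,1,1,1,1,1,1,1).

∂_2: C_2 → C_1 sends each 2-simplex [p,q,r] to [q,r] − [p,r] + [p,q]. For instance
  ∂adg = dg − ag + ad,
  ∂ghi = hi − gi + gh.
The 27×18 boundary matrix has rank 18 and Smith normal form diag(1,1,1,1,1,1,1,1,1,1,1,1,1,1,1,1,1,2).

Now H_k = ker ∂_k / im ∂_{k+1}, so:

  H_0: rank C_0 − rank ∂_1 = 9 − 8 = 1, and the invariant factors of ∂_1 are all 1, so H_0 ≅ Z.
  H_1: rank ker ∂_1 − rank ∂_2 = (27 − 8) − 18 = 1, and ∂_2 has invariant factor 2 > 1, so H_1 ≅ Z × Z/2.
  H_2: rank ker ∂_2 − rank ∂_3 = (18 − 18) − 0 = 0, and there is no ∂_3, so H_2 ≅ 0.

As a check, the Euler characteristic is 9 − 27 + 18 = 0, which agrees with 1 − 1 + 0 = 0.
(K is a triangulation of the Klein bottle.)

H_0 ≅ Z,  H_1 ≅ Z × Z/2,  H_2 = 0.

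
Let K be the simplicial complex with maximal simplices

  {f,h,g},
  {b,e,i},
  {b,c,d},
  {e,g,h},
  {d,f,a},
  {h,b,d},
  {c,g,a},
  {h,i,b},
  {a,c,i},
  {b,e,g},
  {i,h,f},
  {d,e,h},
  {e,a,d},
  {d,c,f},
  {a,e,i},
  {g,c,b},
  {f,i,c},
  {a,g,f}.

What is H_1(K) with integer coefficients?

H_1 = Z ⊕ Z/2Z.

K has 9 vertices, 27 edges, 18 triangles.
rank ∂_1 = 8, rank ∂_2 = 18 ⇒ b_1 = 27 − 8 − 18 = 1; ∂_2 has invariant factor(s) [2] giving torsion. So H_1 = Z ⊕ Z/2Z.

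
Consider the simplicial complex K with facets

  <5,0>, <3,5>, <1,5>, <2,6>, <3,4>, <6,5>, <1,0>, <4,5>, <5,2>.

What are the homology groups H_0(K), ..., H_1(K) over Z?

Take the total order 0 < 1 < 2 < 3 < 4 < 5 < 6 on the vertex set. Then K (dimension 1) consists of the simplices:

  0-simplices (7): [0], [1], [2], [3], [4], [5], [6]
  1-simplices (9): [0,1], [0,5], [1,5], [2,5], [2,6], [3,4], [3,5], [4,5], [5,6]

giving chain groups C_0 ≅ Z^7, C_1 ≅ Z^9.

The boundary map ∂_1: C_1 → C_0 maps an edge to its endpoints' difference, ∂[p,q] = q − p.
This gives a 7×9 integer matrix of rank 6; reducing to Smith normal form yields diagonal entries (1,1,1,1,1,1).

Reading off H_k = ker ∂_k / im ∂_{k+1}:

  H_0: rank C_0 − rank ∂_1 = 7 − 6 = 1, and the invariant factors of ∂_1 are all 1, so H_0 ≅ Z.
  H_1: rank ker ∂_1 − rank ∂_2 = (9 − 6) − 0 = 3, and there is no ∂_2, so H_1 ≅ Z^3.

(K is a triangulation of a wedge of 3 circles.)

H_0 = Z,  H_1 = Z^3.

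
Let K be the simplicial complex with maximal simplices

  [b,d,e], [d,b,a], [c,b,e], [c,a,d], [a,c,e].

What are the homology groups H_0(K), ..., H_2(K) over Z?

We work with the vertex ordering a < b < c < d < e. The simplices of K, each written with vertices in increasing order, are:

  0-simplices (5): a, b, c, d, e
  1-simplices (10): ab, ac, ad, ae, bc, bd, be, cd, ce, de
  2-simplices (5): abd, acd, ace, bce, bde

giving chain groups C_0 ≅ Z^5, C_1 ≅ Z^10, C_2 ≅ Z^5.

Boundary ∂_1: C_1 → C_0 is given by ∂[p,q] = [q] − [p].
The resulting 5×10 matrix has rank 4, and its Smith normal form has invariant factors (1,1,1,1).

∂_2: C_2 → C_1 acts by ∂[p,q,r] = [q,r] − [p,r] + [p,q]. For instance
  ∂bce = ce − be + bc,
  ∂abd = bd − ad + ab.
The resulting 10×5 matrix has rank 5, and its Smith normal form has invariant factors (1,1,1,1,1).

From H_k ≅ ker(∂_k) / im(∂_{k+1}) we obtain:

  H_0: rank C_0 − rank ∂_1 = 5 − 4 = 1, and the invariant factors of ∂_1 are all 1, so H_0 ≅ Z.
  H_1: rank ker ∂_1 − rank ∂_2 = (10 − 4) − 5 = 1, and the invariant factors of ∂_2 are all 1, so H_1 ≅ Z.
  H_2: rank ker ∂_2 − rank ∂_3 = (5 − 5) − 0 = 0, and there is no ∂_3, so H_2 ≅ 0.

As a check, the Euler characteristic is 5 − 10 + 5 = 0, which agrees with 1 − 1 + 0 = 0.

H_0 = Z,  H_1 = Z,  H_2 = 0.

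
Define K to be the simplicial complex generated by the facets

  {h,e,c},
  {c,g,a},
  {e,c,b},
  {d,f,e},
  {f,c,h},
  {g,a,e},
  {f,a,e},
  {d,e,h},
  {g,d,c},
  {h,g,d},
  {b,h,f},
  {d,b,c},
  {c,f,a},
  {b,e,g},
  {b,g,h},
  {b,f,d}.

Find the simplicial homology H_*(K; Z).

K has 8 vertices, 24 edges, 16 triangles.
rank ∂_0 = 0, rank ∂_1 = 7 ⇒ b_0 = 8 − 0 − 7 = 1; all invariant factors of ∂_1 are 1 so no torsion. So H_0 ≅ Z.
rank ∂_1 = 7, rank ∂_2 = 15 ⇒ b_1 = 24 − 7 − 15 = 2; all invariant factors of ∂_2 are 1 so no torsion. So H_1 ≅ Z^2.
rank ∂_2 = 15, rank ∂_3 = 0 ⇒ b_2 = 16 − 15 − 0 = 1. So H_2 ≅ Z.

H_0 ≅ Z,  H_1 ≅ Z^2,  H_2 ≅ Z.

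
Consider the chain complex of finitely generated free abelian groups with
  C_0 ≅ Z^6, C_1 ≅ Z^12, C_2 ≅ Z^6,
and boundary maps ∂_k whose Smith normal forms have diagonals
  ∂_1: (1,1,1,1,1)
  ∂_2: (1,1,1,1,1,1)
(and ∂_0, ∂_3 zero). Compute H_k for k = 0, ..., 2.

H_0 = Z,  H_1 = Z,  H_2 = 0.

H_0: b_0 = 6 − 0 − 5 = 1; torsion from ∂_1 factors > 1: none. So H_0 = Z.
H_1: b_1 = 12 − 5 − 6 = 1; torsion from ∂_2 factors > 1: none. So H_1 = Z.
H_2: b_2 = 6 − 6 − 0 = 0; torsion from ∂_3 factors > 1: none. So H_2 = 0.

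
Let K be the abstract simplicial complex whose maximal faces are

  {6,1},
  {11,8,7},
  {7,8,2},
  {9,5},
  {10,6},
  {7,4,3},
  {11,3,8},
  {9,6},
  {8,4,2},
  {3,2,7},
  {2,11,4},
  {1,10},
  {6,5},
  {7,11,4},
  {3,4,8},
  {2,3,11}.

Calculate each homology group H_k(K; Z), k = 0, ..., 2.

H_0 = Z^2,  H_1 = Z^2 ⊕ Z/2Z,  H_2 = 0.

Order the vertices as 1 < 2 < 3 < 4 < 5 < 6 < 7 < 8 < 9 < 10 < 11. Listing each simplex with vertices in this order, K has dimension 2 with simplices:

  0-simplices (11): [1], [2], [3], [4], [5], [6], [7], [8], [9], [10], [11]
  1-simplices (21): [1,6], [1,10], [2,3], [2,4], [2,7], [2,8], [2,11], [3,4], [3,7], [3,8], [3,11], [4,7], [4,8], [4,11], [5,6], [5,9], [6,9], [6,10], [7,8], [7,11], [8,11]
  2-simplices (10): [2,3,7], [2,3,11], [2,4,8], [2,4,11], [2,7,8], [3,4,7], [3,4,8], [3,8,11], [4,7,11], [7,8,11]

Hence C_0 ≅ Z^11, C_1 ≅ Z^21, C_2 ≅ Z^10.

The boundary map ∂_1: C_1 → C_0 maps an edge to its endpoints' difference, ∂[p,q] = q − p.
The 11×21 boundary matrix has rank 9 and Smith normal form diag(1,1,1,1,1,1,1,1,1).

The boundary map ∂_2: C_2 → C_1 acts by ∂[p,q,r] = [q,r] − [p,r] + [p,q]. For instance
  ∂[4,7,11] = [7,11] − [4,11] + [4,7],
  ∂[3,4,8] = [4,8] − [3,8] + [3,4].
This gives a 21×10 integer matrix of rank 10; reducing to Smith normal form yields diagonal entries (1,1,1,1,1,1,1,1,1,2).

From H_k ≅ ker(∂_k) / im(∂_{k+1}) we obtain:

  H_0: rank C_0 − rank ∂_1 = 11 − 9 = 2, and the invariant factors of ∂_1 are all 1, so H_0 = Z^2.
  H_1: rank ker ∂_1 − rank ∂_2 = (21 − 9) − 10 = 2, and ∂_2 has invariant factor 2 > 1, so H_1 = Z^2 ⊕ Z/2Z.
  H_2: rank ker ∂_2 − rank ∂_3 = (10 − 10) − 0 = 0, and there is no ∂_3, so H_2 = 0.

(K is a triangulation of the disjoint union of the real projective plane RP^2 and a wedge of 2 circles.)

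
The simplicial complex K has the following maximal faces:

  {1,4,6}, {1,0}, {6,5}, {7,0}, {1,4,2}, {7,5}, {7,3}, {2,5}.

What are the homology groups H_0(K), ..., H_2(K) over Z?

Take the total order 0 < 1 < 2 < 3 < 4 < 5 < 6 < 7 on the vertex set. Then K (dimension 2) consists of the simplices:

  0-simplices (8): [0], [1], [2], [3], [4], [5], [6], [7]
  1-simplices (11): [0,1], [0,7], [1,2], [1,4], [1,6], [2,4], [2,5], [3,7], [4,6], [5,6], [5,7]
  2-simplices (2): [1,2,4], [1,4,6]

so the chain groups are C_0 ≅ Z^8, C_1 ≅ Z^11, C_2 ≅ Z^2.

Boundary ∂_1: C_1 → C_0 maps an edge to its endpoints' difference, ∂[p,q] = q − p.
The resulting 8×11 matrix has rank 7, and its Smith normal form has invariant factors (1,1,1,1,1,1,1).

The boundary map ∂_2: C_2 → C_1 sends each 2-simplex [p,q,r] to [q,r] − [p,r] + [p,q]. For instance
  ∂[1,2,4] = [2,4] − [1,4] + [1,2],
  ∂[1,4,6] = [4,6] − [1,6] + [1,4].
The resulting 11×2 matrix has rank 2, and its Smith normal form has invariant factors (1,1).

Now H_k = ker ∂_k / im ∂_{k+1}, so:

  H_0: rank C_0 − rank ∂_1 = 8 − 7 = 1, and the invariant factors of ∂_1 are all 1, so H_0 ≅ Z.
  H_1: rank ker ∂_1 − rank ∂_2 = (11 − 7) − 2 = 2, and the invariant factors of ∂_2 are all 1, so H_1 ≅ Z^2.
  H_2: rank ker ∂_2 − rank ∂_3 = (2 − 2) − 0 = 0, and there is no ∂_3, so H_2 ≅ 0.

H_0 ≅ Z,  H_1 ≅ Z^2,  H_2 = 0.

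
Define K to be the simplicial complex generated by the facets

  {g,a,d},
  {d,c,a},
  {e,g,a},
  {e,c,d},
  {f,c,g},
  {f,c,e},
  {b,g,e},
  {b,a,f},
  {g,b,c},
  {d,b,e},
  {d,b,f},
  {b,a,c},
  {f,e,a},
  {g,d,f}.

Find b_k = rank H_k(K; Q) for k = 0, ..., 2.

We work with the vertex ordering a < b < c < d < e < f < g. The simplices of K, each written with vertices in increasing order, are:

  0-simplices (7): a, b, c, d, e, f, g
  1-simplices (21): ab, ac, ad, ae, af, ag, bc, bd, be, bf, bg, cd, ce, cf, cg, de, df, dg, ef, eg, fg
  2-simplices (14): abc, abf, acd, adg, aef, aeg, bcg, bde, bdf, beg, cde, cef, cfg, dfg

giving chain groups C_0 ≅ Z^7, C_1 ≅ Z^21, C_2 ≅ Z^14.

Boundary ∂_1: C_1 → C_0 maps an edge to its endpoints' difference, ∂[p,q] = q − p. For instance
  ∂bc = c − b.
The resulting 7×21 matrix has rank 6, and its Smith normal form has invariant factors (1,1,1,1,1,1).

Boundary ∂_2: C_2 → C_1 acts by ∂[p,q,r] = [q,r] − [p,r] + [p,q]. For instance
  ∂bdf = df − bf + bd,
  ∂abf = bf − af + ab.
The 21×14 boundary matrix has rank 13 and Smith normal form diag(1,1,1,1,1,1,1,1,1,1,1,1,1).

Reading off H_k = ker ∂_k / im ∂_{k+1}:

  H_0: rank C_0 − rank ∂_1 = 7 − 6 = 1, and the invariant factors of ∂_1 are all 1, so H_0 ≅ Z.
  H_1: rank ker ∂_1 − rank ∂_2 = (21 − 6) − 13 = 2, and the invariant factors of ∂_2 are all 1, so H_1 ≅ Z^2.
  H_2: rank ker ∂_2 − rank ∂_3 = (14 − 13) − 0 = 1, and there is no ∂_3, so H_2 ≅ Z.

As a check, the Euler characteristic is 7 − 21 + 14 = 0, which agrees with 1 − 2 + 1 = 0.

Hence the Betti numbers are b_0 = 1, b_1 = 2, b_2 = 1.

b_0 = 1, b_1 = 2, b_2 = 1.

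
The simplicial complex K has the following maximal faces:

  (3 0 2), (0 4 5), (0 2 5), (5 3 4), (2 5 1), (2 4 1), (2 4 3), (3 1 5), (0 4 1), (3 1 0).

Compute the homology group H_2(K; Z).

Take the total order 0 < 1 < 2 < 3 < 4 < 5 on the vertex set. Then K (dimension 2) consists of the simplices:

  0-simplices (6): [0], [1], [2], [3], [4], [5]
  1-simplices (15): [0,1], [0,2], [0,3], [0,4], [0,5], [1,2], [1,3], [1,4], [1,5], [2,3], [2,4], [2,5], [3,4], [3,5], [4,5]
  2-simplices (10): [0,1,3], [0,1,4], [0,2,3], [0,2,5], [0,4,5], [1,2,4], [1,2,5], [1,3,5], [2,3,4], [3,4,5]

so the chain groups are C_0 ≅ Z^6, C_1 ≅ Z^15, C_2 ≅ Z^10.

∂_1: C_1 → C_0 is given by ∂[p,q] = [q] − [p].
The resulting 6×15 matrix has rank 5, and its Smith normal form has invariant factors (1,1,1,1,1).

Boundary ∂_2: C_2 → C_1 sends each 2-simplex [p,q,r] to [q,r] − [p,r] + [p,q]. For instance
  ∂[0,1,3] = [1,3] − [0,3] + [0,1],
  ∂[1,2,5] = [2,5] − [1,5] + [1,2].
The 15×10 boundary matrix has rank 10 and Smith normal form diag(1,1,1,1,1,1,1,1,1,2).

Reading off H_k = ker ∂_k / im ∂_{k+1}:

  H_2: rank ker ∂_2 − rank ∂_3 = (10 − 10) − 0 = 0, and there is no ∂_3, so H_2 ≅ 0.

(K is a triangulation of the real projective plane RP^2.)

H_2 ≅ 0.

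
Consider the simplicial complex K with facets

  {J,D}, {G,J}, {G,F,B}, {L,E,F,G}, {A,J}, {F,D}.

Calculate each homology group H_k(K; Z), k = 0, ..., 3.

K has 8 vertices, 12 edges, 5 triangles, 1 3-simplex.
rank ∂_0 = 0, rank ∂_1 = 7 ⇒ b_0 = 8 − 0 − 7 = 1; all invariant factors of ∂_1 are 1 so no torsion. So H_0 = Z.
rank ∂_1 = 7, rank ∂_2 = 4 ⇒ b_1 = 12 − 7 − 4 = 1; all invariant factors of ∂_2 are 1 so no torsion. So H_1 = Z.
rank ∂_2 = 4, rank ∂_3 = 1 ⇒ b_2 = 5 − 4 − 1 = 0; all invariant factors of ∂_3 are 1 so no torsion. So H_2 = 0.
rank ∂_3 = 1, rank ∂_4 = 0 ⇒ b_3 = 1 − 1 − 0 = 0. So H_3 = 0.

H_0 ≅ Z,  H_1 ≅ Z,  H_2 = 0,  H_3 = 0.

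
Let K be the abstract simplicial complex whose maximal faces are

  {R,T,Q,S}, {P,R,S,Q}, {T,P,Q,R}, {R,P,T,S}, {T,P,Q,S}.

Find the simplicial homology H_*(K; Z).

K has 5 vertices, 10 edges, 10 triangles, 5 3-simplices.
rank ∂_0 = 0, rank ∂_1 = 4 ⇒ b_0 = 5 − 0 − 4 = 1; all invariant factors of ∂_1 are 1 so no torsion. So H_0 = Z.
rank ∂_1 = 4, rank ∂_2 = 6 ⇒ b_1 = 10 − 4 − 6 = 0; all invariant factors of ∂_2 are 1 so no torsion. So H_1 = 0.
rank ∂_2 = 6, rank ∂_3 = 4 ⇒ b_2 = 10 − 6 − 4 = 0; all invariant factors of ∂_3 are 1 so no torsion. So H_2 = 0.
rank ∂_3 = 4, rank ∂_4 = 0 ⇒ b_3 = 5 − 4 − 0 = 1. So H_3 = Z.

H_0 = Z,  H_1 = 0,  H_2 = 0,  H_3 = Z.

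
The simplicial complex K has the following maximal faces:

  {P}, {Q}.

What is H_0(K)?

H_0 = Z^2.

Order the vertices as P < Q. Listing each simplex with vertices in this order, K has dimension 0 with simplices:

  0-simplices (2): P, Q

giving chain groups C_0 ≅ Z^2.

Now H_k = ker ∂_k / im ∂_{k+1}, so:

  H_0: rank C_0 − rank ∂_1 = 2 − 0 = 2, and there is no ∂_1, so H_0 = Z^2.

(K is a triangulation of a set of 2 points.)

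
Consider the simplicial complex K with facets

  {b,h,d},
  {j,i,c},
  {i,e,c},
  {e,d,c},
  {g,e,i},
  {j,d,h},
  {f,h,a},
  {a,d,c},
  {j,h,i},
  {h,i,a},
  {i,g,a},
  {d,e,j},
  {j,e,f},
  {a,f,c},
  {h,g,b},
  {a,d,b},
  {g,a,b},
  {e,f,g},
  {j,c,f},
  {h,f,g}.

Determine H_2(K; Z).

Take the total order a < b < c < d < e < f < g < h < i < j on the vertex set. Then K (dimension 2) consists of the simplices:

  0-simplices (10): a, b, c, d, e, f, g, h, i, j
  1-simplices (30): ab, ac, ad, af, ag, ah, ai, bd, bg, bh, cd, ce, cf, ci, cj, de, dh, dj, ef, eg, ei, ej, fg, fh, fj, gh, gi, hi, hj, ij
  2-simplices (20): abd, abg, acd, acf, afh, agi, ahi, bdh, bgh, cde, cei, cfj, cij, dej, dhj, efg, efj, egi, fgh, hij

Hence C_0 ≅ Z^10, C_1 ≅ Z^30, C_2 ≅ Z^20.

Boundary ∂_1: C_1 → C_0 sends each edge [p,q] (with p < q) to q − p.
This gives a 10×30 integer matrix of rank 9; reducing to Smith normal form yields diagonal entries (1,1,1,1,1,1,1,1,1).

∂_2: C_2 → C_1 maps a triangle to the signed sum of its edges. For instance
  ∂cfj = fj − cj + cf,
  ∂efg = fg − eg + ef.
The 30×20 boundary matrix has rank 20 and Smith normal form diag(1,1,1,1,1,1,1,1,1,1,1,1,1,1,1,1,1,1,1,2).

Computing H_k = (kernel of ∂_k) / (image of ∂_{k+1}):

  H_2: rank ker ∂_2 − rank ∂_3 = (20 − 20) − 0 = 0, and there is no ∂_3, so H_2 ≅ 0.

(K is a triangulation of the Klein bottle.)

H_2 = 0.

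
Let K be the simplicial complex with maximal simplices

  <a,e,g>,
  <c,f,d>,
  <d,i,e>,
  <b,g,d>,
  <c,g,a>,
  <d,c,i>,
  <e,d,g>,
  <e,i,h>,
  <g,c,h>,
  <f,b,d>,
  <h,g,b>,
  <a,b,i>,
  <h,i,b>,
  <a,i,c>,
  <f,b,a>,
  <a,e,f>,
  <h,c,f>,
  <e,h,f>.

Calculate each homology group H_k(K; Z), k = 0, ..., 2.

Order the vertices as a < b < c < d < e < f < g < h < i. Listing each simplex with vertices in this order, K has dimension 2 with simplices:

  0-simplices (9): a, b, c, d, e, f, g, h, i
  1-simplices (27): ab, ac, ae, af, ag, ai, bd, bf, bg, bh, bi, cd, cf, cg, ch, ci, de, df, dg, di, ef, eg, eh, ei, fh, gh, hi
  2-simplices (18): abf, abi, acg, aci, aef, aeg, bdf, bdg, bgh, bhi, cdf, cdi, cfh, cgh, deg, dei, efh, ehi

so the chain groups are C_0 ≅ Z^9, C_1 ≅ Z^27, C_2 ≅ Z^18.

The boundary map ∂_1: C_1 → C_0 maps an edge to its endpoints' difference, ∂[p,q] = q − p. For instance
  ∂gh = h − g.
The 9×27 boundary matrix has rank 8 and Smith normal form diag(1,1,1,1,1,1,1,1).

Boundary ∂_2: C_2 → C_1 maps a triangle to the signed sum of its edges. For instance
  ∂deg = eg − dg + de,
  ∂aeg = eg − ag + ae.
The 27×18 boundary matrix has rank 17 and Smith normal form diag(1,1,1,1,1,1,1,1,1,1,1,1,1,1,1,1,1).

Computing H_k = (kernel of ∂_k) / (image of ∂_{k+1}):

  H_0: rank C_0 − rank ∂_1 = 9 − 8 = 1, and the invariant factors of ∂_1 are all 1, so H_0 = Z.
  H_1: rank ker ∂_1 − rank ∂_2 = (27 − 8) − 17 = 2, and the invariant factors of ∂_2 are all 1, so H_1 = Z^2.
  H_2: rank ker ∂_2 − rank ∂_3 = (18 − 17) − 0 = 1, and there is no ∂_3, so H_2 = Z.

As a check, the Euler characteristic is 9 − 27 + 18 = 0, which agrees with 1 − 2 + 1 = 0.

H_0 = Z,  H_1 = Z^2,  H_2 = Z.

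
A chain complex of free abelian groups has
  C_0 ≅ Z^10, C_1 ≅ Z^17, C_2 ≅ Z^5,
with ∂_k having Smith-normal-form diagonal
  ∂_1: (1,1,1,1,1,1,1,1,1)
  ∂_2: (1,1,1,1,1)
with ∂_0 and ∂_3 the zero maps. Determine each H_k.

H_0: b_0 = 10 − 0 − 9 = 1; torsion from ∂_1 factors > 1: none. So H_0 = Z.
H_1: b_1 = 17 − 9 − 5 = 3; torsion from ∂_2 factors > 1: none. So H_1 = Z^3.
H_2: b_2 = 5 − 5 − 0 = 0; torsion from ∂_3 factors > 1: none. So H_2 = 0.

H_0 = Z,  H_1 = Z^3,  H_2 = 0.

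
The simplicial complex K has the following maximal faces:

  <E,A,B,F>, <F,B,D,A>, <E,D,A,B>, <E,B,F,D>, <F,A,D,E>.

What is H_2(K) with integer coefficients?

H_2 = 0.

Take the total order A < B < D < E < F on the vertex set. Then K (dimension 3) consists of the simplices:

  0-simplices (5): A, B, D, E, F
  1-simplices (10): AB, AD, AE, AF, BD, BE, BF, DE, DF, EF
  2-simplices (10): ABD, ABE, ABF, ADE, ADF, AEF, BDE, BDF, BEF, DEF
  3-simplices (5): ABDE, ABDF, ABEF, ADEF, BDEF

giving chain groups C_0 ≅ Z^5, C_1 ≅ Z^10, C_2 ≅ Z^10, C_3 ≅ Z^5.

∂_1: C_1 → C_0 maps an edge to its endpoints' difference, ∂[p,q] = q − p. For instance
  ∂AF = F − A.
As a 5×10 matrix over Z this has rank 4, with invariant factors (1,1,1,1).

∂_2: C_2 → C_1 sends each 2-simplex [p,q,r] to [q,r] − [p,r] + [p,q]. For instance
  ∂ABF = BF − AF + AB,
  ∂ABD = BD − AD + AB.
The 10×10 boundary matrix has rank 6 and Smith normal form diag(1,1,1,1,1,1).

The boundary map ∂_3: C_3 → C_2 sends each 3-simplex σ to the alternating sum Σ_i (−1)^i (σ with its i-th vertex removed). For instance
  ∂ABEF = BEF − AEF + ABF − ABE,
  ∂ABDE = BDE − ADE + ABE − ABD.
The 10×5 boundary matrix has rank 4 and Smith normal form diag(1,1,1,1).

From H_k ≅ ker(∂_k) / im(∂_{k+1}) we obtain:

  H_2: rank ker ∂_2 − rank ∂_3 = (10 − 6) − 4 = 0, and the invariant factors of ∂_3 are all 1, so H_2 = 0.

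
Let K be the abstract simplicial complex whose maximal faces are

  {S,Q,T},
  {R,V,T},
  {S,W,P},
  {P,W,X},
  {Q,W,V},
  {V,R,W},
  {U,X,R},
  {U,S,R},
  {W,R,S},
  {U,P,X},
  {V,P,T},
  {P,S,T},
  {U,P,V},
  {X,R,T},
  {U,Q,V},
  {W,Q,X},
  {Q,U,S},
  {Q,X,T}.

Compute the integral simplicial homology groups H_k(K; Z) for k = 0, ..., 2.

H_0 ≅ Z,  H_1 ≅ Z^2,  H_2 ≅ Z.

Take the total order P < Q < R < S < T < U < V < W < X on the vertex set. Then K (dimension 2) consists of the simplices:

  0-simplices (9): P, Q, R, S, T, U, V, W, X
  1-simplices (27): PS, PT, PU, PV, PW, PX, QS, QT, QU, QV, QW, QX, RS, RT, RU, RV, RW, RX, ST, SU, SW, TV, TX, UV, UX, VW, WX
  2-simplices (18): PST, PSW, PTV, PUV, PUX, PWX, QST, QSU, QTX, QUV, QVW, QWX, RSU, RSW, RTV, RTX, RUX, RVW

giving chain groups C_0 ≅ Z^9, C_1 ≅ Z^27, C_2 ≅ Z^18.

The boundary map ∂_1: C_1 → C_0 is given by ∂[p,q] = [q] − [p]. For instance
  ∂SW = W − S.
The resulting 9×27 matrix has rank 8, and its Smith normal form has invariant factors (1,1,1,1,1,1,1,1).

∂_2: C_2 → C_1 acts by ∂[p,q,r] = [q,r] − [p,r] + [p,q]. For instance
  ∂PUX = UX − PX + PU,
  ∂QWX = WX − QX + QW.
As a 27×18 matrix over Z this has rank 17, with invariant factors (1,1,1,1,1,1,1,1,1,1,1,1,1,1,1,1,1).

Reading off H_k = ker ∂_k / im ∂_{k+1}:

  H_0: rank C_0 − rank ∂_1 = 9 − 8 = 1, and the invariant factors of ∂_1 are all 1, so H_0 ≅ Z.
  H_1: rank ker ∂_1 − rank ∂_2 = (27 − 8) − 17 = 2, and the invariant factors of ∂_2 are all 1, so H_1 ≅ Z^2.
  H_2: rank ker ∂_2 − rank ∂_3 = (18 − 17) − 0 = 1, and there is no ∂_3, so H_2 ≅ Z.

As a check, the Euler characteristic is 9 − 27 + 18 = 0, which agrees with 1 − 2 + 1 = 0.
(K is a triangulation of the torus T^2.)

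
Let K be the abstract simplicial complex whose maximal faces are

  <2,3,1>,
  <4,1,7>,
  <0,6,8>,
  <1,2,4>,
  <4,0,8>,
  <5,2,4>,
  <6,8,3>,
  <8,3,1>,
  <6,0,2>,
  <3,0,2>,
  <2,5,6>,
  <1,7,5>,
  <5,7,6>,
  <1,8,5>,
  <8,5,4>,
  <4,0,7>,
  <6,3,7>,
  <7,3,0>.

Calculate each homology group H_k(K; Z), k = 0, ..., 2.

H_0 ≅ Z,  H_1 ≅ Z ⊕ Z_2,  H_2 = 0.

K has 9 vertices, 27 edges, 18 triangles.
rank ∂_0 = 0, rank ∂_1 = 8 ⇒ b_0 = 9 − 0 − 8 = 1; all invariant factors of ∂_1 are 1 so no torsion. So H_0 ≅ Z.
rank ∂_1 = 8, rank ∂_2 = 18 ⇒ b_1 = 27 − 8 − 18 = 1; ∂_2 has invariant factor(s) [2] giving torsion. So H_1 ≅ Z ⊕ Z_2.
rank ∂_2 = 18, rank ∂_3 = 0 ⇒ b_2 = 18 − 18 − 0 = 0. So H_2 ≅ 0.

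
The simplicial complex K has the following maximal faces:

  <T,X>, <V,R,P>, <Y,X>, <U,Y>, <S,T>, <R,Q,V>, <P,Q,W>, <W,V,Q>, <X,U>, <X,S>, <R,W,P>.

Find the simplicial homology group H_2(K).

H_2 = 0.

Take the total order P < Q < R < S < T < U < V < W < X < Y on the vertex set. Then K (dimension 2) consists of the simplices:

  0-simplices (10): P, Q, R, S, T, U, V, W, X, Y
  1-simplices (16): PQ, PR, PV, PW, QR, QV, QW, RV, RW, ST, SX, TX, UX, UY, VW, XY
  2-simplices (5): PQW, PRV, PRW, QRV, QVW

Hence C_0 ≅ Z^10, C_1 ≅ Z^16, C_2 ≅ Z^5.

Boundary ∂_1: C_1 → C_0 maps an edge to its endpoints' difference, ∂[p,q] = q − p. For instance
  ∂TX = X − T.
The 10×16 boundary matrix has rank 8 and Smith normal form diag(1,1,1,1,1,1,1,1).

∂_2: C_2 → C_1 maps a triangle to the signed sum of its edges. For instance
  ∂PRV = RV − PV + PR,
  ∂PQW = QW − PW + PQ.
This gives a 16×5 integer matrix of rank 5; reducing to Smith normal form yields diagonal entries (1,1,1,1,1).

Now H_k = ker ∂_k / im ∂_{k+1}, so:

  H_2: rank ker ∂_2 − rank ∂_3 = (5 − 5) − 0 = 0, and there is no ∂_3, so H_2 ≅ 0.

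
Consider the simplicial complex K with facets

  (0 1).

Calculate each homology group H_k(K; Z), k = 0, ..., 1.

Fix the vertex order 0 < 1 and write every simplex with vertices in increasing order. Then dim K = 1 and the simplices of K are:

  0-simplices (2): [0], [1]
  1-simplices (1): [0,1]

Hence C_0 ≅ Z^2, C_1 ≅ Z^1.

The boundary map ∂_1: C_1 → C_0 sends each edge [p,q] (with p < q) to q − p. For instance
  ∂[0,1] = [1] − [0].
This gives a 2×1 integer matrix of rank 1; reducing to Smith normal form yields diagonal entries (1).

From H_k ≅ ker(∂_k) / im(∂_{k+1}) we obtain:

  H_0: rank C_0 − rank ∂_1 = 2 − 1 = 1, and the invariant factors of ∂_1 are all 1, so H_0 = Z.
  H_1: rank ker ∂_1 − rank ∂_2 = (1 − 1) − 0 = 0, and there is no ∂_2, so H_1 = 0.

H_0 = Z,  H_1 = 0.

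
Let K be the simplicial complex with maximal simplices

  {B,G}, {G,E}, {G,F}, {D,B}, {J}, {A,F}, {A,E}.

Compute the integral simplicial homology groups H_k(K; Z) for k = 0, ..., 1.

We work with the vertex ordering A < B < D < E < F < G < J. The simplices of K, each written with vertices in increasing order, are:

  0-simplices (7): A, B, D, E, F, G, J
  1-simplices (6): AE, AF, BD, BG, EG, FG

Hence C_0 ≅ Z^7, C_1 ≅ Z^6.

Boundary ∂_1: C_1 → C_0 is given by ∂[p,q] = [q] − [p]. For instance
  ∂EG = G − E.
The resulting 7×6 matrix has rank 5, and its Smith normal form has invariant factors (1,1,1,1,1).

Now H_k = ker ∂_k / im ∂_{k+1}, so:

  H_0: rank C_0 − rank ∂_1 = 7 − 5 = 2, and the invariant factors of ∂_1 are all 1, so H_0 ≅ Z^2.
  H_1: rank ker ∂_1 − rank ∂_2 = (6 − 5) − 0 = 1, and there is no ∂_2, so H_1 ≅ Z.

As a check, the Euler characteristic is 7 − 6 = 1, which agrees with 2 − 1 = 1.

H_0 ≅ Z^2,  H_1 ≅ Z.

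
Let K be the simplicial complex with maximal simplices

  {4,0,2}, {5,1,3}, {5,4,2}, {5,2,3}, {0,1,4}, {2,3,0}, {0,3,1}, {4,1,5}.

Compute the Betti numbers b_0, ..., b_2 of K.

Take the total order 0 < 1 < 2 < 3 < 4 < 5 on the vertex set. Then K (dimension 2) consists of the simplices:

  0-simplices (6): [0], [1], [2], [3], [4], [5]
  1-simplices (12): [0,1], [0,2], [0,3], [0,4], [1,3], [1,4], [1,5], [2,3], [2,4], [2,5], [3,5], [4,5]
  2-simplices (8): [0,1,3], [0,1,4], [0,2,3], [0,2,4], [1,3,5], [1,4,5], [2,3,5], [2,4,5]

giving chain groups C_0 ≅ Z^6, C_1 ≅ Z^12, C_2 ≅ Z^8.

∂_1: C_1 → C_0 maps an edge to its endpoints' difference, ∂[p,q] = q − p. For instance
  ∂[3,5] = [5] − [3].
As a 6×12 matrix over Z this has rank 5, with invariant factors (1,1,1,1,1).

Boundary ∂_2: C_2 → C_1 maps a triangle to the signed sum of its edges. For instance
  ∂[1,4,5] = [4,5] − [1,5] + [1,4],
  ∂[0,2,4] = [2,4] − [0,4] + [0,2].
This gives a 12×8 integer matrix of rank 7; reducing to Smith normal form yields diagonal entries (1,1,1,1,1,1,1).

Computing H_k = (kernel of ∂_k) / (image of ∂_{k+1}):

  H_0: rank C_0 − rank ∂_1 = 6 − 5 = 1, and the invariant factors of ∂_1 are all 1, so H_0 = Z.
  H_1: rank ker ∂_1 − rank ∂_2 = (12 − 5) − 7 = 0, and the invariant factors of ∂_2 are all 1, so H_1 = 0.
  H_2: rank ker ∂_2 − rank ∂_3 = (8 − 7) − 0 = 1, and there is no ∂_3, so H_2 = Z.

As a check, the Euler characteristic is 6 − 12 + 8 = 2, which agrees with 1 − 0 + 1 = 2.

Hence the Betti numbers are b_0 = 1, b_1 = 0, b_2 = 1.

b_0 = 1, b_1 = 0, b_2 = 1.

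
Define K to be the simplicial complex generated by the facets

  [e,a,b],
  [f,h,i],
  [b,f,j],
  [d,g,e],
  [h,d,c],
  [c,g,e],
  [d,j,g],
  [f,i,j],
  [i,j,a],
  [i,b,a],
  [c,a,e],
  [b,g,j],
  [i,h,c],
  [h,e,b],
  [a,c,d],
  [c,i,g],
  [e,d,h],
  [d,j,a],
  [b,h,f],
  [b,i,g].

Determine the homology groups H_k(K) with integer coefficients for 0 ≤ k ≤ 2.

H_0 = Z,  H_1 = Z ⊕ Z/2,  H_2 = 0.

Take the total order a < b < c < d < e < f < g < h < i < j on the vertex set. Then K (dimension 2) consists of the simplices:

  0-simplices (10): a, b, c, d, e, f, g, h, i, j
  1-simplices (30): ab, ac, ad, ae, ai, aj, be, bf, bg, bh, bi, bj, cd, ce, cg, ch, ci, de, dg, dh, dj, eg, eh, fh, fi, fj, gi, gj, hi, ij
  2-simplices (20): abe, abi, acd, ace, adj, aij, beh, bfh, bfj, bgi, bgj, cdh, ceg, cgi, chi, deg, deh, dgj, fhi, fij

so the chain groups are C_0 ≅ Z^10, C_1 ≅ Z^30, C_2 ≅ Z^20.

Boundary ∂_1: C_1 → C_0 is given by ∂[p,q] = [q] − [p]. For instance
  ∂ai = i − a.
The 10×30 boundary matrix has rank 9 and Smith normal form diag(1,1,1,1,1,1,1,1,1).

Boundary ∂_2: C_2 → C_1 sends each 2-simplex [p,q,r] to [q,r] − [p,r] + [p,q]. For instance
  ∂abe = be − ae + ab,
  ∂cdh = dh − ch + cd.
The 30×20 boundary matrix has rank 20 and Smith normal form diag(1,1,1,1,1,1,1,1,1,1,1,1,1,1,1,1,1,1,1,2).

From H_k ≅ ker(∂_k) / im(∂_{k+1}) we obtain:

  H_0: rank C_0 − rank ∂_1 = 10 − 9 = 1, and the invariant factors of ∂_1 are all 1, so H_0 ≅ Z.
  H_1: rank ker ∂_1 − rank ∂_2 = (30 − 9) − 20 = 1, and ∂_2 has invariant factor 2 > 1, so H_1 ≅ Z ⊕ Z/2.
  H_2: rank ker ∂_2 − rank ∂_3 = (20 − 20) − 0 = 0, and there is no ∂_3, so H_2 ≅ 0.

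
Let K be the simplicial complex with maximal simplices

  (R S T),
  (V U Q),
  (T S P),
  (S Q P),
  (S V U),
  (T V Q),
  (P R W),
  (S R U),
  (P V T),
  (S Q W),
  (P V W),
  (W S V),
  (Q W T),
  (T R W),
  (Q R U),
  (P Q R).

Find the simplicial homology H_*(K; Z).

We work with the vertex ordering P < Q < R < S < T < U < V < W. The simplices of K, each written with vertices in increasing order, are:

  0-simplices (8): P, Q, R, S, T, U, V, W
  1-simplices (24): PQ, PR, PS, PT, PV, PW, QR, QS, QT, QU, QV, QW, RS, RT, RU, RW, ST, SU, SV, SW, TV, TW, UV, VW
  2-simplices (16): PQR, PQS, PRW, PST, PTV, PVW, QRU, QSW, QTV, QTW, QUV, RST, RSU, RTW, SUV, SVW

giving chain groups C_0 ≅ Z^8, C_1 ≅ Z^24, C_2 ≅ Z^16.

∂_1: C_1 → C_0 sends each edge [p,q] (with p < q) to q − p. For instance
  ∂RS = S − R.
The resulting 8×24 matrix has rank 7, and its Smith normal form has invariant factors (1,1,1,1,1,1,1).

Boundary ∂_2: C_2 → C_1 acts by ∂[p,q,r] = [q,r] − [p,r] + [p,q]. For instance
  ∂PRW = RW − PW + PR,
  ∂PTV = TV − PV + PT.
The 24×16 boundary matrix has rank 15 and Smith normal form diag(1,1,1,1,1,1,1,1,1,1,1,1,1,1,1).

Computing H_k = (kernel of ∂_k) / (image of ∂_{k+1}):

  H_0: rank C_0 − rank ∂_1 = 8 − 7 = 1, and the invariant factors of ∂_1 are all 1, so H_0 = Z.
  H_1: rank ker ∂_1 − rank ∂_2 = (24 − 7) − 15 = 2, and the invariant factors of ∂_2 are all 1, so H_1 = Z^2.
  H_2: rank ker ∂_2 − rank ∂_3 = (16 − 15) − 0 = 1, and there is no ∂_3, so H_2 = Z.

H_0 ≅ Z,  H_1 ≅ Z^2,  H_2 ≅ Z.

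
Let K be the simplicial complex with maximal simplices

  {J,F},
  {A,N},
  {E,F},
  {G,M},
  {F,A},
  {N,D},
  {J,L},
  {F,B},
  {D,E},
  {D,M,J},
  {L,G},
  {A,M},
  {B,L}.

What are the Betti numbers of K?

b_0 = 1, b_1 = 5, b_2 = 0.

K has 10 vertices, 15 edges, 1 triangle.
rank ∂_0 = 0, rank ∂_1 = 9 ⇒ b_0 = 10 − 0 − 9 = 1; all invariant factors of ∂_1 are 1 so no torsion. So H_0 ≅ Z.
rank ∂_1 = 9, rank ∂_2 = 1 ⇒ b_1 = 15 − 9 − 1 = 5; all invariant factors of ∂_2 are 1 so no torsion. So H_1 ≅ Z^5.
rank ∂_2 = 1, rank ∂_3 = 0 ⇒ b_2 = 1 − 1 − 0 = 0. So H_2 ≅ 0.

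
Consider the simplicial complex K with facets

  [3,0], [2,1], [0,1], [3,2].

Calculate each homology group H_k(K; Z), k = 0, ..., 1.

H_0 ≅ Z,  H_1 ≅ Z.

K has 4 vertices, 4 edges.
rank ∂_0 = 0, rank ∂_1 = 3 ⇒ b_0 = 4 − 0 − 3 = 1; all invariant factors of ∂_1 are 1 so no torsion. So H_0 = Z.
rank ∂_1 = 3, rank ∂_2 = 0 ⇒ b_1 = 4 − 3 − 0 = 1. So H_1 = Z.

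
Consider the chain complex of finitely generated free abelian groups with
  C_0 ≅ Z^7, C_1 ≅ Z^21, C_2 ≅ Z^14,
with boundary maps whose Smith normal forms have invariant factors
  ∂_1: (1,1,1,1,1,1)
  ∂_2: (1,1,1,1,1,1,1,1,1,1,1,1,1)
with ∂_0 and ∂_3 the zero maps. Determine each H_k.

H_0: b_0 = 7 − 0 − 6 = 1; torsion from ∂_1 factors > 1: none. So H_0 = Z.
H_1: b_1 = 21 − 6 − 13 = 2; torsion from ∂_2 factors > 1: none. So H_1 = Z^2.
H_2: b_2 = 14 − 13 − 0 = 1; torsion from ∂_3 factors > 1: none. So H_2 = Z.

H_0 = Z,  H_1 = Z^2,  H_2 = Z.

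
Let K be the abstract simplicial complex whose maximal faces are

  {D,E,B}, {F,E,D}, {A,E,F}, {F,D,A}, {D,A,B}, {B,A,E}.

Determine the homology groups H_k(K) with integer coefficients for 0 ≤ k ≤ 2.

H_0 ≅ Z,  H_1 = 0,  H_2 ≅ Z.

Fix the vertex order A < B < D < E < F and write every simplex with vertices in increasing order. Then dim K = 2 and the simplices of K are:

  0-simplices (5): A, B, D, E, F
  1-simplices (9): AB, AD, AE, AF, BD, BE, DE, DF, EF
  2-simplices (6): ABD, ABE, ADF, AEF, BDE, DEF

Hence C_0 ≅ Z^5, C_1 ≅ Z^9, C_2 ≅ Z^6.

The boundary map ∂_1: C_1 → C_0 maps an edge to its endpoints' difference, ∂[p,q] = q − p.
This gives a 5×9 integer matrix of rank 4; reducing to Smith normal form yields diagonal entries (1,1,1,1).

The boundary map ∂_2: C_2 → C_1 sends each 2-simplex [p,q,r] to [q,r] − [p,r] + [p,q]. For instance
  ∂ABD = BD − AD + AB,
  ∂ADF = DF − AF + AD.
This gives a 9×6 integer matrix of rank 5; reducing to Smith normal form yields diagonal entries (1,1,1,1,1).

Reading off H_k = ker ∂_k / im ∂_{k+1}:

  H_0: rank C_0 − rank ∂_1 = 5 − 4 = 1, and the invariant factors of ∂_1 are all 1, so H_0 ≅ Z.
  H_1: rank ker ∂_1 − rank ∂_2 = (9 − 4) − 5 = 0, and the invariant factors of ∂_2 are all 1, so H_1 ≅ 0.
  H_2: rank ker ∂_2 − rank ∂_3 = (6 − 5) − 0 = 1, and there is no ∂_3, so H_2 ≅ Z.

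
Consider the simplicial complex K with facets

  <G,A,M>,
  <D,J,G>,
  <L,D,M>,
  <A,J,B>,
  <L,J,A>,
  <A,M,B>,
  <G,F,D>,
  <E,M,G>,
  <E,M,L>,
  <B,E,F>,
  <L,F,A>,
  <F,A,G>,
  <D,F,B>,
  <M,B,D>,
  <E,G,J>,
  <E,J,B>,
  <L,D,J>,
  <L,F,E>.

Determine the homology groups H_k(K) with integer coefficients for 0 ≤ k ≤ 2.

H_0 ≅ Z,  H_1 ≅ Z^2,  H_2 ≅ Z.

K has 9 vertices, 27 edges, 18 triangles.
rank ∂_0 = 0, rank ∂_1 = 8 ⇒ b_0 = 9 − 0 − 8 = 1; all invariant factors of ∂_1 are 1 so no torsion. So H_0 = Z.
rank ∂_1 = 8, rank ∂_2 = 17 ⇒ b_1 = 27 − 8 − 17 = 2; all invariant factors of ∂_2 are 1 so no torsion. So H_1 = Z^2.
rank ∂_2 = 17, rank ∂_3 = 0 ⇒ b_2 = 18 − 17 − 0 = 1. So H_2 = Z.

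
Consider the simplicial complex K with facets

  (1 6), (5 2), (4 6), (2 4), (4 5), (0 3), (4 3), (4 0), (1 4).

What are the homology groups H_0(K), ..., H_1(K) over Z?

H_0 ≅ Z,  H_1 ≅ Z^3.

Take the total order 0 < 1 < 2 < 3 < 4 < 5 < 6 on the vertex set. Then K (dimension 1) consists of the simplices:

  0-simplices (7): [0], [1], [2], [3], [4], [5], [6]
  1-simplices (9): [0,3], [0,4], [1,4], [1,6], [2,4], [2,5], [3,4], [4,5], [4,6]

giving chain groups C_0 ≅ Z^7, C_1 ≅ Z^9.

The boundary map ∂_1: C_1 → C_0 maps an edge to its endpoints' difference, ∂[p,q] = q − p.
As a 7×9 matrix over Z this has rank 6, with invariant factors (1,1,1,1,1,1).

Reading off H_k = ker ∂_k / im ∂_{k+1}:

  H_0: rank C_0 − rank ∂_1 = 7 − 6 = 1, and the invariant factors of ∂_1 are all 1, so H_0 = Z.
  H_1: rank ker ∂_1 − rank ∂_2 = (9 − 6) − 0 = 3, and there is no ∂_2, so H_1 = Z^3.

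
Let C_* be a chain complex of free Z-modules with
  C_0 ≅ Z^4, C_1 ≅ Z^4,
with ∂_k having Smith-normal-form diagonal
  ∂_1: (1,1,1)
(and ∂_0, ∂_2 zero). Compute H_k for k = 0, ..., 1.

H_0: b_0 = 4 − 0 − 3 = 1; torsion from ∂_1 factors > 1: none. So H_0 ≅ Z.
H_1: b_1 = 4 − 3 − 0 = 1; torsion from ∂_2 factors > 1: none. So H_1 ≅ Z.

H_0 ≅ Z,  H_1 ≅ Z.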